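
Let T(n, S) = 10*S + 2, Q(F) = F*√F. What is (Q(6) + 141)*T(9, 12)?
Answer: 17202 + 732*√6 ≈ 18995.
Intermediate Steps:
Q(F) = F^(3/2)
T(n, S) = 2 + 10*S
(Q(6) + 141)*T(9, 12) = (6^(3/2) + 141)*(2 + 10*12) = (6*√6 + 141)*(2 + 120) = (141 + 6*√6)*122 = 17202 + 732*√6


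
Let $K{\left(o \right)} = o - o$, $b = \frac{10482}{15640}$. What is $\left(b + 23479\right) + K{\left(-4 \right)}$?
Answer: $\frac{183611021}{7820} \approx 23480.0$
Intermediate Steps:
$b = \frac{5241}{7820}$ ($b = 10482 \cdot \frac{1}{15640} = \frac{5241}{7820} \approx 0.6702$)
$K{\left(o \right)} = 0$
$\left(b + 23479\right) + K{\left(-4 \right)} = \left(\frac{5241}{7820} + 23479\right) + 0 = \frac{183611021}{7820} + 0 = \frac{183611021}{7820}$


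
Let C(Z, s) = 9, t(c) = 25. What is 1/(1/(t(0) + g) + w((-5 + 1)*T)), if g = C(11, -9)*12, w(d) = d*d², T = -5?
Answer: 133/1064001 ≈ 0.00012500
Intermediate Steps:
w(d) = d³
g = 108 (g = 9*12 = 108)
1/(1/(t(0) + g) + w((-5 + 1)*T)) = 1/(1/(25 + 108) + ((-5 + 1)*(-5))³) = 1/(1/133 + (-4*(-5))³) = 1/(1/133 + 20³) = 1/(1/133 + 8000) = 1/(1064001/133) = 133/1064001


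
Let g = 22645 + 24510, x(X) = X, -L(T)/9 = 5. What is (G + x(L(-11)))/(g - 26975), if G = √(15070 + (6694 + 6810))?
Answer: -9/4036 + √28574/20180 ≈ 0.0061466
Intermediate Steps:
G = √28574 (G = √(15070 + 13504) = √28574 ≈ 169.04)
L(T) = -45 (L(T) = -9*5 = -45)
g = 47155
(G + x(L(-11)))/(g - 26975) = (√28574 - 45)/(47155 - 26975) = (-45 + √28574)/20180 = (-45 + √28574)*(1/20180) = -9/4036 + √28574/20180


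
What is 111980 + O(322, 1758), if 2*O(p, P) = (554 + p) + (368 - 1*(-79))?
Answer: 225283/2 ≈ 1.1264e+5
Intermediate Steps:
O(p, P) = 1001/2 + p/2 (O(p, P) = ((554 + p) + (368 - 1*(-79)))/2 = ((554 + p) + (368 + 79))/2 = ((554 + p) + 447)/2 = (1001 + p)/2 = 1001/2 + p/2)
111980 + O(322, 1758) = 111980 + (1001/2 + (1/2)*322) = 111980 + (1001/2 + 161) = 111980 + 1323/2 = 225283/2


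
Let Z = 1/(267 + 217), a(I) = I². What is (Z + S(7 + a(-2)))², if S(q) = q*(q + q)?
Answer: 13719202641/234256 ≈ 58565.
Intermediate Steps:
S(q) = 2*q² (S(q) = q*(2*q) = 2*q²)
Z = 1/484 ≈ 0.0020661
(Z + S(7 + a(-2)))² = (1/484 + 2*(7 + (-2)²)²)² = (1/484 + 2*(7 + 4)²)² = (1/484 + 2*11²)² = (1/484 + 2*121)² = (1/484 + 242)² = (117129/484)² = 13719202641/234256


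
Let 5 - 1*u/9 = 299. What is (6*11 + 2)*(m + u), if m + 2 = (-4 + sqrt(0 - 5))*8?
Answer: -182240 + 544*I*sqrt(5) ≈ -1.8224e+5 + 1216.4*I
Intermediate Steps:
u = -2646 (u = 45 - 9*299 = 45 - 2691 = -2646)
m = -34 + 8*I*sqrt(5) (m = -2 + (-4 + sqrt(0 - 5))*8 = -2 + (-4 + sqrt(-5))*8 = -2 + (-4 + I*sqrt(5))*8 = -2 + (-32 + 8*I*sqrt(5)) = -34 + 8*I*sqrt(5) ≈ -34.0 + 17.889*I)
(6*11 + 2)*(m + u) = (6*11 + 2)*((-34 + 8*I*sqrt(5)) - 2646) = (66 + 2)*(-2680 + 8*I*sqrt(5)) = 68*(-2680 + 8*I*sqrt(5)) = -182240 + 544*I*sqrt(5)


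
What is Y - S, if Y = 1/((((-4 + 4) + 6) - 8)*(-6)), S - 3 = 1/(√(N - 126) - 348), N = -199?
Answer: -4245839/1457148 + 5*I*√13/121429 ≈ -2.9138 + 0.00014846*I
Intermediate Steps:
S = 3 + 1/(-348 + 5*I*√13) (S = 3 + 1/(√(-199 - 126) - 348) = 3 + 1/(√(-325) - 348) = 3 + 1/(5*I*√13 - 348) = 3 + 1/(-348 + 5*I*√13) ≈ 2.9971 - 0.00014846*I)
Y = 1/12 (Y = 1/(((0 + 6) - 8)*(-6)) = 1/((6 - 8)*(-6)) = 1/(-2*(-6)) = 1/12 ≈ 0.083333)
Y - S = 1/12 - (363939/121429 - 5*I*√13/121429) = 1/12 + (-363939/121429 + 5*I*√13/121429) = -4245839/1457148 + 5*I*√13/121429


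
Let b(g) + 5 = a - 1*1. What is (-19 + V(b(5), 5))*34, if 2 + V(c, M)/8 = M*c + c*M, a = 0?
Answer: -17510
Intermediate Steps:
b(g) = -6 (b(g) = -5 + (0 - 1*1) = -5 + (0 - 1) = -5 - 1 = -6)
V(c, M) = -16 + 16*M*c (V(c, M) = -16 + 8*(M*c + c*M) = -16 + 8*(M*c + M*c) = -16 + 8*(2*M*c) = -16 + 16*M*c)
(-19 + V(b(5), 5))*34 = (-19 + (-16 + 16*5*(-6)))*34 = (-19 + (-16 - 480))*34 = (-19 - 496)*34 = -515*34 = -17510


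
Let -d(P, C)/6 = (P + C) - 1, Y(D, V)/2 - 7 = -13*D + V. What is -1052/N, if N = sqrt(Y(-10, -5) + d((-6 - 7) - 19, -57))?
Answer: -526*sqrt(201)/201 ≈ -37.101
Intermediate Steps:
Y(D, V) = 14 - 26*D + 2*V (Y(D, V) = 14 + 2*(-13*D + V) = 14 + 2*(V - 13*D) = 14 + (-26*D + 2*V) = 14 - 26*D + 2*V)
d(P, C) = 6 - 6*C - 6*P (d(P, C) = -6*((P + C) - 1) = -6*((C + P) - 1) = -6*(-1 + C + P) = 6 - 6*C - 6*P)
N = 2*sqrt(201) (N = sqrt((14 - 26*(-10) + 2*(-5)) + (6 - 6*(-57) - 6*((-6 - 7) - 19))) = sqrt((14 + 260 - 10) + (6 + 342 - 6*(-13 - 19))) = sqrt(264 + (6 + 342 - 6*(-32))) = sqrt(264 + (6 + 342 + 192)) = sqrt(264 + 540) = sqrt(804) = 2*sqrt(201) ≈ 28.355)
-1052/N = -1052*sqrt(201)/402 = -526*sqrt(201)/201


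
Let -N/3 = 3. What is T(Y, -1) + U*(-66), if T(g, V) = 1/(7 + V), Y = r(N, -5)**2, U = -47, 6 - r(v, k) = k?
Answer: 18613/6 ≈ 3102.2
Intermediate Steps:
N = -9 (N = -3*3 = -9)
r(v, k) = 6 - k
Y = 121 (Y = (6 - 1*(-5))**2 = (6 + 5)**2 = 11**2 = 121)
T(Y, -1) + U*(-66) = 1/(7 - 1) - 47*(-66) = 1/6 + 3102 = 18613/6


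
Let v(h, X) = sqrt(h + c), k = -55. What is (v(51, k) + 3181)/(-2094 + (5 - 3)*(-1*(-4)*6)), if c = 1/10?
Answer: -3181/2046 - sqrt(5110)/20460 ≈ -1.5582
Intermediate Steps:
c = 1/10 ≈ 0.10000
v(h, X) = sqrt(1/10 + h) (v(h, X) = sqrt(h + 1/10) = sqrt(1/10 + h))
(v(51, k) + 3181)/(-2094 + (5 - 3)*(-1*(-4)*6)) = (sqrt(10 + 100*51)/10 + 3181)/(-2094 + (5 - 3)*(-1*(-4)*6)) = (sqrt(10 + 5100)/10 + 3181)/(-2094 + 2*(4*6)) = (sqrt(5110)/10 + 3181)/(-2094 + 2*24) = (3181 + sqrt(5110)/10)/(-2094 + 48) = (3181 + sqrt(5110)/10)/(-2046) = (3181 + sqrt(5110)/10)*(-1/2046) = -3181/2046 - sqrt(5110)/20460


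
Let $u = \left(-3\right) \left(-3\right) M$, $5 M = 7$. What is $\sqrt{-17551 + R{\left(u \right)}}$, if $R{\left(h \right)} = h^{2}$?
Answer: $\frac{i \sqrt{434806}}{5} \approx 131.88 i$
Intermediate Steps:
$M = \frac{7}{5}$ ($M = \frac{1}{5} \cdot 7 = \frac{7}{5} \approx 1.4$)
$u = \frac{63}{5}$ ($u = \left(-3\right) \left(-3\right) \frac{7}{5} = 9 \cdot \frac{7}{5} = \frac{63}{5} \approx 12.6$)
$\sqrt{-17551 + R{\left(u \right)}} = \sqrt{-17551 + \left(\frac{63}{5}\right)^{2}} = \sqrt{-17551 + \frac{3969}{25}} = \sqrt{- \frac{434806}{25}} = \frac{i \sqrt{434806}}{5}$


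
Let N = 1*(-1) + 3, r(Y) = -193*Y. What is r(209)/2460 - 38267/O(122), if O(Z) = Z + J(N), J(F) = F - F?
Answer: -49528967/150060 ≈ -330.06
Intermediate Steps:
N = 2 (N = -1 + 3 = 2)
J(F) = 0
O(Z) = Z (O(Z) = Z + 0 = Z)
r(209)/2460 - 38267/O(122) = -193*209/2460 - 38267/122 = -40337*1/2460 - 38267*1/122 = -40337/2460 - 38267/122 = -49528967/150060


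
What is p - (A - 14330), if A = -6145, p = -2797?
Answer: 17678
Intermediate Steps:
p - (A - 14330) = -2797 - (-6145 - 14330) = -2797 - 1*(-20475) = -2797 + 20475 = 17678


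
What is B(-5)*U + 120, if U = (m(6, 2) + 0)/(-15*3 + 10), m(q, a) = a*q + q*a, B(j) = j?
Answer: 864/7 ≈ 123.43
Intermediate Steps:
m(q, a) = 2*a*q (m(q, a) = a*q + a*q = 2*a*q)
U = -24/35 (U = (2*2*6 + 0)/(-15*3 + 10) = (24 + 0)/(-45 + 10) = 24/(-35) = 24*(-1/35) = -24/35 ≈ -0.68571)
B(-5)*U + 120 = -5*(-24/35) + 120 = 24/7 + 120 = 864/7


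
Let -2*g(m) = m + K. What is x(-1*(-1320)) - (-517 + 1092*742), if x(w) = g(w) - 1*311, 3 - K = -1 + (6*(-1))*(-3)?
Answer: -810711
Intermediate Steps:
K = -14 (K = 3 - (-1 + (6*(-1))*(-3)) = 3 - (-1 - 6*(-3)) = 3 - (-1 + 18) = 3 - 1*17 = 3 - 17 = -14)
g(m) = 7 - m/2 (g(m) = -(m - 14)/2 = -(-14 + m)/2 = 7 - m/2)
x(w) = -304 - w/2 (x(w) = (7 - w/2) - 1*311 = (7 - w/2) - 311 = -304 - w/2)
x(-1*(-1320)) - (-517 + 1092*742) = (-304 - (-1)*(-1320)/2) - (-517 + 1092*742) = (-304 - 1/2*1320) - (-517 + 810264) = (-304 - 660) - 1*809747 = -964 - 809747 = -810711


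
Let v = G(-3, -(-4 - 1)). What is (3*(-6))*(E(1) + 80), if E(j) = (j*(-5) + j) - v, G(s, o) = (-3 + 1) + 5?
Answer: -1314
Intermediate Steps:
G(s, o) = 3 (G(s, o) = -2 + 5 = 3)
v = 3
E(j) = -3 - 4*j (E(j) = (j*(-5) + j) - 1*3 = (-5*j + j) - 3 = -4*j - 3 = -3 - 4*j)
(3*(-6))*(E(1) + 80) = (3*(-6))*((-3 - 4*1) + 80) = -18*((-3 - 4) + 80) = -18*(-7 + 80) = -18*73 = -1314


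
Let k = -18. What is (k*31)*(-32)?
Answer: 17856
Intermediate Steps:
(k*31)*(-32) = -18*31*(-32) = -558*(-32) = 17856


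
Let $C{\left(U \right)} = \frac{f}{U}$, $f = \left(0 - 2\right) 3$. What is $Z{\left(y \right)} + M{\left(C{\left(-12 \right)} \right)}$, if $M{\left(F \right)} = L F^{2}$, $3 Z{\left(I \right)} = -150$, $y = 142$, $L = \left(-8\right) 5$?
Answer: $-60$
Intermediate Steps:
$L = -40$
$Z{\left(I \right)} = -50$ ($Z{\left(I \right)} = \frac{1}{3} \left(-150\right) = -50$)
$f = -6$ ($f = \left(-2\right) 3 = -6$)
$C{\left(U \right)} = - \frac{6}{U}$
$M{\left(F \right)} = - 40 F^{2}$
$Z{\left(y \right)} + M{\left(C{\left(-12 \right)} \right)} = -50 - 40 \left(- \frac{6}{-12}\right)^{2} = -50 - 40 \left(\left(-6\right) \left(- \frac{1}{12}\right)\right)^{2} = -50 - \frac{40}{4} = -50 - 10 = -60$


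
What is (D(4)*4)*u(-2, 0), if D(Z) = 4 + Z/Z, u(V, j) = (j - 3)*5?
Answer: -300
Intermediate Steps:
u(V, j) = -15 + 5*j (u(V, j) = (-3 + j)*5 = -15 + 5*j)
D(Z) = 5 (D(Z) = 4 + 1 = 5)
(D(4)*4)*u(-2, 0) = (5*4)*(-15 + 5*0) = 20*(-15 + 0) = 20*(-15) = -300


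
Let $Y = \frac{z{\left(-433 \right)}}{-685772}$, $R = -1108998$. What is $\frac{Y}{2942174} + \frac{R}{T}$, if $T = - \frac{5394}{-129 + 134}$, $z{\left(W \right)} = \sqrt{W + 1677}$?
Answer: $\frac{924165}{899} - \frac{\sqrt{311}}{1008830274164} \approx 1028.0$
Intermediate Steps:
$z{\left(W \right)} = \sqrt{1677 + W}$
$Y = - \frac{\sqrt{311}}{342886}$ ($Y = \frac{\sqrt{1677 - 433}}{-685772} = \sqrt{1244} \left(- \frac{1}{685772}\right) = 2 \sqrt{311} \left(- \frac{1}{685772}\right) = - \frac{\sqrt{311}}{342886} \approx -5.1432 \cdot 10^{-5}$)
$T = - \frac{5394}{5} \approx -1078.8$
$\frac{Y}{2942174} + \frac{R}{T} = \frac{\left(- \frac{1}{342886}\right) \sqrt{311}}{2942174} - \frac{1108998}{- \frac{5394}{5}} = - \frac{\sqrt{311}}{342886} \cdot \frac{1}{2942174} - - \frac{924165}{899} = - \frac{\sqrt{311}}{1008830274164} + \frac{924165}{899} = \frac{924165}{899} - \frac{\sqrt{311}}{1008830274164}$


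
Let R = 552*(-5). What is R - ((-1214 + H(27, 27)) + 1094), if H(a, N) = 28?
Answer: -2668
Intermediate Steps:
R = -2760
R - ((-1214 + H(27, 27)) + 1094) = -2760 - ((-1214 + 28) + 1094) = -2760 - (-1186 + 1094) = -2760 - 1*(-92) = -2760 + 92 = -2668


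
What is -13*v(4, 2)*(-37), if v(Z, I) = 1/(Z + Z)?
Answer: 481/8 ≈ 60.125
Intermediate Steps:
v(Z, I) = 1/(2*Z)
-13*v(4, 2)*(-37) = -13/(2*4)*(-37) = -13*⅛*(-37) = -13/8*(-37) = 481/8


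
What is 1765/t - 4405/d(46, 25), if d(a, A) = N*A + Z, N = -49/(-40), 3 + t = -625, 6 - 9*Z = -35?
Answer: -203647225/1590724 ≈ -128.02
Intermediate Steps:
Z = 41/9 (Z = 2/3 - 1/9*(-35) = 2/3 + 35/9 = 41/9 ≈ 4.5556)
t = -628 (t = -3 - 625 = -628)
N = 49/40 (N = -49*(-1/40) = 49/40 ≈ 1.2250)
d(a, A) = 41/9 + 49*A/40 (d(a, A) = 49*A/40 + 41/9 = 41/9 + 49*A/40)
1765/t - 4405/d(46, 25) = 1765/(-628) - 4405/(41/9 + (49/40)*25) = 1765*(-1/628) - 4405/(41/9 + 245/8) = -1765/628 - 4405/2533/72 = -1765/628 - 4405*72/2533 = -1765/628 - 317160/2533 = -203647225/1590724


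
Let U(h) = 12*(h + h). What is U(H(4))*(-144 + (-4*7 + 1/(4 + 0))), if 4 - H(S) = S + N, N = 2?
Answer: 8244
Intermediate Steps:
H(S) = 2 - S (H(S) = 4 - (S + 2) = 4 - (2 + S) = 4 + (-2 - S) = 2 - S)
U(h) = 24*h (U(h) = 12*(2*h) = 24*h)
U(H(4))*(-144 + (-4*7 + 1/(4 + 0))) = (24*(2 - 1*4))*(-144 + (-4*7 + 1/(4 + 0))) = (24*(2 - 4))*(-144 + (-28 + 1/4)) = (24*(-2))*(-144 + (-28 + ¼)) = -48*(-144 - 111/4) = -48*(-687/4) = 8244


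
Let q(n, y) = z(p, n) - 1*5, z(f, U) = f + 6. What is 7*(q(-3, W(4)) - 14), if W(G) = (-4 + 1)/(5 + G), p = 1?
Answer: -84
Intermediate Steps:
z(f, U) = 6 + f
W(G) = -3/(5 + G)
q(n, y) = 2 (q(n, y) = (6 + 1) - 1*5 = 7 - 5 = 2)
7*(q(-3, W(4)) - 14) = 7*(2 - 14) = 7*(-12) = -84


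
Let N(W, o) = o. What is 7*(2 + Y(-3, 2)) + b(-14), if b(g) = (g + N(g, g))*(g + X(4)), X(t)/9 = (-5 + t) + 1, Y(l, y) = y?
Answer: 420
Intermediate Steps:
X(t) = -36 + 9*t (X(t) = 9*((-5 + t) + 1) = 9*(-4 + t) = -36 + 9*t)
b(g) = 2*g² (b(g) = (g + g)*(g + (-36 + 9*4)) = (2*g)*(g + (-36 + 36)) = (2*g)*(g + 0) = (2*g)*g = 2*g²)
7*(2 + Y(-3, 2)) + b(-14) = 7*(2 + 2) + 2*(-14)² = 7*4 + 2*196 = 28 + 392 = 420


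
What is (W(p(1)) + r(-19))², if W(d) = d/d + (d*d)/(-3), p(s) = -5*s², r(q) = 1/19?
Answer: 172225/3249 ≈ 53.009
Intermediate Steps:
r(q) = 1/19
W(d) = 1 - d²/3 (W(d) = 1 + d²*(-⅓) = 1 - d²/3)
(W(p(1)) + r(-19))² = ((1 - (-5*1²)²/3) + 1/19)² = ((1 - (-5*1)²/3) + 1/19)² = ((1 - ⅓*(-5)²) + 1/19)² = ((1 - ⅓*25) + 1/19)² = ((1 - 25/3) + 1/19)² = (-22/3 + 1/19)² = (-415/57)² = 172225/3249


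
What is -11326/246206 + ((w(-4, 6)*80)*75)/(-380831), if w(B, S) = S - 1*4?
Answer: -3633881953/46881438593 ≈ -0.077512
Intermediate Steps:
w(B, S) = -4 + S (w(B, S) = S - 4 = -4 + S)
-11326/246206 + ((w(-4, 6)*80)*75)/(-380831) = -11326/246206 + (((-4 + 6)*80)*75)/(-380831) = -11326*1/246206 + ((2*80)*75)*(-1/380831) = -5663/123103 + (160*75)*(-1/380831) = -5663/123103 + 12000*(-1/380831) = -5663/123103 - 12000/380831 = -3633881953/46881438593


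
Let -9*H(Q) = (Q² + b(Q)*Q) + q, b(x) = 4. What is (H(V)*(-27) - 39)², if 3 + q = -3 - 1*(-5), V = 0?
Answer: 1764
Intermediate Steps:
q = -1 (q = -3 + (-3 - 1*(-5)) = -3 + (-3 + 5) = -3 + 2 = -1)
H(Q) = ⅑ - 4*Q/9 - Q²/9 (H(Q) = -((Q² + 4*Q) - 1)/9 = -(-1 + Q² + 4*Q)/9 = ⅑ - 4*Q/9 - Q²/9)
(H(V)*(-27) - 39)² = ((⅑ - 4/9*0 - ⅑*0²)*(-27) - 39)² = ((⅑ + 0 - ⅑*0)*(-27) - 39)² = ((⅑ + 0 + 0)*(-27) - 39)² = ((⅑)*(-27) - 39)² = (-3 - 39)² = (-42)² = 1764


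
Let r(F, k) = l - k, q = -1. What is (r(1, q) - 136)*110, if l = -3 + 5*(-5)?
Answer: -17930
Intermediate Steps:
l = -28 (l = -3 - 25 = -28)
r(F, k) = -28 - k
(r(1, q) - 136)*110 = ((-28 - 1*(-1)) - 136)*110 = ((-28 + 1) - 136)*110 = (-27 - 136)*110 = -163*110 = -17930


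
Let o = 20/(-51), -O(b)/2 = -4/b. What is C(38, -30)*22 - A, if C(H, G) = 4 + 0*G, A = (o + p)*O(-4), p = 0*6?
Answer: 4448/51 ≈ 87.216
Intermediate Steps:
O(b) = 8/b (O(b) = -(-8)/b = 8/b)
p = 0
o = -20/51 (o = 20*(-1/51) = -20/51 ≈ -0.39216)
A = 40/51 (A = (-20/51 + 0)*(8/(-4)) = -160*(-1)/(51*4) = -20/51*(-2) = 40/51 ≈ 0.78431)
C(H, G) = 4 (C(H, G) = 4 + 0 = 4)
C(38, -30)*22 - A = 4*22 - 1*40/51 = 88 - 40/51 = 4448/51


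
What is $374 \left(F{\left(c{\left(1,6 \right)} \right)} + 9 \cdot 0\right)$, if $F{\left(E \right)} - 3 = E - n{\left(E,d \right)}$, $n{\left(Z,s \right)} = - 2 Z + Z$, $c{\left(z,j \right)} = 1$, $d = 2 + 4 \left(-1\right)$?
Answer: $1870$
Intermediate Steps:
$d = -2$ ($d = 2 - 4 = -2$)
$n{\left(Z,s \right)} = - Z$
$F{\left(E \right)} = 3 + 2 E$ ($F{\left(E \right)} = 3 + \left(E - - E\right) = 3 + \left(E + E\right) = 3 + 2 E$)
$374 \left(F{\left(c{\left(1,6 \right)} \right)} + 9 \cdot 0\right) = 374 \left(\left(3 + 2 \cdot 1\right) + 9 \cdot 0\right) = 374 \left(\left(3 + 2\right) + 0\right) = 374 \left(5 + 0\right) = 374 \cdot 5 = 1870$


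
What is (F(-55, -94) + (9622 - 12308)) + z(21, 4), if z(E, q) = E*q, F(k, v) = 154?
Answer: -2448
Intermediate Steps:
(F(-55, -94) + (9622 - 12308)) + z(21, 4) = (154 + (9622 - 12308)) + 21*4 = (154 - 2686) + 84 = -2532 + 84 = -2448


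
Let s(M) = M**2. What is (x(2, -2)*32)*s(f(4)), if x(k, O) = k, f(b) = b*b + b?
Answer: 25600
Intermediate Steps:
f(b) = b + b**2 (f(b) = b**2 + b = b + b**2)
(x(2, -2)*32)*s(f(4)) = (2*32)*(4*(1 + 4))**2 = 64*(4*5)**2 = 64*20**2 = 64*400 = 25600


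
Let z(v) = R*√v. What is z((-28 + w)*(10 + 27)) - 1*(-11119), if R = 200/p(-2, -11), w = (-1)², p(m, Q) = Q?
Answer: 11119 - 600*I*√111/11 ≈ 11119.0 - 574.67*I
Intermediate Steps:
w = 1
R = -200/11 (R = 200/(-11) = 200*(-1/11) = -200/11 ≈ -18.182)
z(v) = -200*√v/11
z((-28 + w)*(10 + 27)) - 1*(-11119) = -200*√(-28 + 1)*√(10 + 27)/11 - 1*(-11119) = -200*3*I*√111/11 + 11119 = -600*I*√111/11 + 11119 = 11119 - 600*I*√111/11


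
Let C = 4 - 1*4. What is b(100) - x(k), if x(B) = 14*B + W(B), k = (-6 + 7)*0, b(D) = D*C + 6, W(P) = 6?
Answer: 0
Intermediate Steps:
C = 0 (C = 4 - 4 = 0)
b(D) = 6 (b(D) = D*0 + 6 = 0 + 6 = 6)
k = 0 (k = 1*0 = 0)
x(B) = 6 + 14*B (x(B) = 14*B + 6 = 6 + 14*B)
b(100) - x(k) = 6 - (6 + 14*0) = 6 - (6 + 0) = 6 - 1*6 = 6 - 6 = 0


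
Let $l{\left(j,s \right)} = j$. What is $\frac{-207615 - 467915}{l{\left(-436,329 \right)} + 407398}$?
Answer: $- \frac{337765}{203481} \approx -1.6599$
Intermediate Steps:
$\frac{-207615 - 467915}{l{\left(-436,329 \right)} + 407398} = \frac{-207615 - 467915}{-436 + 407398} = - \frac{675530}{406962} = \left(-675530\right) \frac{1}{406962} = - \frac{337765}{203481}$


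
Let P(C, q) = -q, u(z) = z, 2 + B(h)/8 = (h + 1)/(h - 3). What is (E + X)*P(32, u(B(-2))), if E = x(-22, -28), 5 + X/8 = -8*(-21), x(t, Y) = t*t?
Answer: 128736/5 ≈ 25747.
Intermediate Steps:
x(t, Y) = t²
B(h) = -16 + 8*(1 + h)/(-3 + h) (B(h) = -16 + 8*((h + 1)/(h - 3)) = -16 + 8*((1 + h)/(-3 + h)) = -16 + 8*(1 + h)/(-3 + h))
X = 1304 (X = -40 + 8*(-8*(-21)) = -40 + 8*168 = -40 + 1344 = 1304)
E = 484 (E = (-22)² = 484)
(E + X)*P(32, u(B(-2))) = (484 + 1304)*(-8*(7 - 1*(-2))/(-3 - 2)) = 1788*(-8*(7 + 2)/(-5)) = 1788*(-8*(-1)*9/5) = 1788*(-1*(-72/5)) = 1788*(72/5) = 128736/5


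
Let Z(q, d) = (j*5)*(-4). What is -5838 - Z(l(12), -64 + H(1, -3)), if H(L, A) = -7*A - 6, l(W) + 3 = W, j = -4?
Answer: -5918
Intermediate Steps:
l(W) = -3 + W
H(L, A) = -6 - 7*A
Z(q, d) = 80 (Z(q, d) = -4*5*(-4) = -20*(-4) = 80)
-5838 - Z(l(12), -64 + H(1, -3)) = -5838 - 1*80 = -5838 - 80 = -5918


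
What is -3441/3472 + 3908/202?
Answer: 207637/11312 ≈ 18.355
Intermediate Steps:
-3441/3472 + 3908/202 = -3441*1/3472 + 3908*(1/202) = -111/112 + 1954/101 = 207637/11312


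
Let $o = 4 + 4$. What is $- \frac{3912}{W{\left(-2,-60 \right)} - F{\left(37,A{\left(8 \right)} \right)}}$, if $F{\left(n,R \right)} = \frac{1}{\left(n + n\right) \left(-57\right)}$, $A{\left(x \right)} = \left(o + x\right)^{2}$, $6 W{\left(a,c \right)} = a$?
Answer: $\frac{16500816}{1405} \approx 11744.0$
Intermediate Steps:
$W{\left(a,c \right)} = \frac{a}{6}$
$o = 8$
$A{\left(x \right)} = \left(8 + x\right)^{2}$
$F{\left(n,R \right)} = - \frac{1}{114 n}$ ($F{\left(n,R \right)} = \frac{1}{2 n} \left(- \frac{1}{57}\right) = - \frac{1}{114 n}$)
$- \frac{3912}{W{\left(-2,-60 \right)} - F{\left(37,A{\left(8 \right)} \right)}} = - \frac{3912}{\frac{1}{6} \left(-2\right) - - \frac{1}{114 \cdot 37}} = - \frac{3912}{- \frac{1}{3} - \left(- \frac{1}{114}\right) \frac{1}{37}} = - \frac{3912}{- \frac{1}{3} - - \frac{1}{4218}} = - \frac{3912}{- \frac{1}{3} + \frac{1}{4218}} = - \frac{3912}{- \frac{1405}{4218}} = \left(-3912\right) \left(- \frac{4218}{1405}\right) = \frac{16500816}{1405}$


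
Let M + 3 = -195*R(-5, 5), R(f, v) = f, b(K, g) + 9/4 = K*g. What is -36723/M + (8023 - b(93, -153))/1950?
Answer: -5553191/210600 ≈ -26.368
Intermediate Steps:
b(K, g) = -9/4 + K*g
M = 972 (M = -3 - 195*(-5) = -3 - 13*(-75) = -3 + 975 = 972)
-36723/M + (8023 - b(93, -153))/1950 = -36723/972 + (8023 - (-9/4 + 93*(-153)))/1950 = -36723*1/972 + (8023 - (-9/4 - 14229))*(1/1950) = -12241/324 + (8023 - 1*(-56925/4))*(1/1950) = -12241/324 + (8023 + 56925/4)*(1/1950) = -12241/324 + (89017/4)*(1/1950) = -12241/324 + 89017/7800 = -5553191/210600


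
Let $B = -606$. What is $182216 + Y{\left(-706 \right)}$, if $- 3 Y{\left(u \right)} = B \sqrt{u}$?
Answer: $182216 + 202 i \sqrt{706} \approx 1.8222 \cdot 10^{5} + 5367.3 i$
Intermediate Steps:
$Y{\left(u \right)} = 202 \sqrt{u}$ ($Y{\left(u \right)} = - \frac{\left(-606\right) \sqrt{u}}{3} = 202 \sqrt{u}$)
$182216 + Y{\left(-706 \right)} = 182216 + 202 \sqrt{-706} = 182216 + 202 i \sqrt{706}$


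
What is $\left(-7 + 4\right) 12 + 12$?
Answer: $-24$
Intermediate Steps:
$\left(-7 + 4\right) 12 + 12 = \left(-3\right) 12 + 12 = -36 + 12 = -24$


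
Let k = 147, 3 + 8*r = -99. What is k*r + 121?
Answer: -7013/4 ≈ -1753.3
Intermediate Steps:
r = -51/4 (r = -3/8 + (⅛)*(-99) = -3/8 - 99/8 = -51/4 ≈ -12.750)
k*r + 121 = 147*(-51/4) + 121 = -7497/4 + 121 = -7013/4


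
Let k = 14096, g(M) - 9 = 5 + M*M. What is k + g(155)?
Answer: 38135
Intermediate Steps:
g(M) = 14 + M**2 (g(M) = 9 + (5 + M*M) = 9 + (5 + M**2) = 14 + M**2)
k + g(155) = 14096 + (14 + 155**2) = 14096 + (14 + 24025) = 14096 + 24039 = 38135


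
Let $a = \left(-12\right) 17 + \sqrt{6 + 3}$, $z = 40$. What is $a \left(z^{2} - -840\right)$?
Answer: $-490440$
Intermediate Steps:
$a = -201$ ($a = -204 + \sqrt{9} = -204 + 3 = -201$)
$a \left(z^{2} - -840\right) = - 201 \left(40^{2} - -840\right) = - 201 \left(1600 + 840\right) = \left(-201\right) 2440 = -490440$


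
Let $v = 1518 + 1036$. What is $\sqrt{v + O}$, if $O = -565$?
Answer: $3 \sqrt{221} \approx 44.598$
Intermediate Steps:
$v = 2554$
$\sqrt{v + O} = \sqrt{2554 - 565} = \sqrt{1989} = 3 \sqrt{221}$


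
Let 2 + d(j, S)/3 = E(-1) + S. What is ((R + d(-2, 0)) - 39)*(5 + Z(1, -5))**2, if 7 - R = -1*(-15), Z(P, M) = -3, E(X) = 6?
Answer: -140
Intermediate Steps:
R = -8 (R = 7 - (-1)*(-15) = 7 - 1*15 = 7 - 15 = -8)
d(j, S) = 12 + 3*S (d(j, S) = -6 + 3*(6 + S) = -6 + (18 + 3*S) = 12 + 3*S)
((R + d(-2, 0)) - 39)*(5 + Z(1, -5))**2 = ((-8 + (12 + 3*0)) - 39)*(5 - 3)**2 = ((-8 + (12 + 0)) - 39)*2**2 = ((-8 + 12) - 39)*4 = (4 - 39)*4 = -35*4 = -140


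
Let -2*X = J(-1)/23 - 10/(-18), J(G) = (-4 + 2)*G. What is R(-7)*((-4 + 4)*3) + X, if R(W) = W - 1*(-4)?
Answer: -133/414 ≈ -0.32126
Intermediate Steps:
J(G) = -2*G
R(W) = 4 + W (R(W) = W + 4 = 4 + W)
X = -133/414 (X = -(-2*(-1)/23 - 10/(-18))/2 = -(2*(1/23) - 10*(-1/18))/2 = -(2/23 + 5/9)/2 = -½*133/207 = -133/414 ≈ -0.32126)
R(-7)*((-4 + 4)*3) + X = (4 - 7)*((-4 + 4)*3) - 133/414 = -0*3 - 133/414 = -3*0 - 133/414 = 0 - 133/414 = -133/414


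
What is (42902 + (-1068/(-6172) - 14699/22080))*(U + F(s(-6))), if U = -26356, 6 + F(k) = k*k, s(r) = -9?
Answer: -38413106694398923/34069440 ≈ -1.1275e+9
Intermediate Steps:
F(k) = -6 + k**2 (F(k) = -6 + k*k = -6 + k**2)
(42902 + (-1068/(-6172) - 14699/22080))*(U + F(s(-6))) = (42902 + (-1068/(-6172) - 14699/22080))*(-26356 + (-6 + (-9)**2)) = (42902 + (-1068*(-1/6172) - 14699*1/22080))*(-26356 + (-6 + 81)) = (42902 + (267/1543 - 14699/22080))*(-26356 + 75) = (42902 - 16785197/34069440)*(-26281) = (1461630329683/34069440)*(-26281) = -38413106694398923/34069440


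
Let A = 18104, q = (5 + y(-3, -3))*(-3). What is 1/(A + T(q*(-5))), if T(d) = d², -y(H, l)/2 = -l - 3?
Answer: 1/23729 ≈ 4.2143e-5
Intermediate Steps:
y(H, l) = 6 + 2*l (y(H, l) = -2*(-l - 3) = -2*(-3 - l) = 6 + 2*l)
q = -15 (q = (5 + (6 + 2*(-3)))*(-3) = (5 + (6 - 6))*(-3) = (5 + 0)*(-3) = 5*(-3) = -15)
1/(A + T(q*(-5))) = 1/(18104 + (-15*(-5))²) = 1/(18104 + 75²) = 1/(18104 + 5625) = 1/23729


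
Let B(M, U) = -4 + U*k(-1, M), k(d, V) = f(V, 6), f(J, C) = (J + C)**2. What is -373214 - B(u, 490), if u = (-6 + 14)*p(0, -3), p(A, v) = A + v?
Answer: -531970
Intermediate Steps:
f(J, C) = (C + J)**2
k(d, V) = (6 + V)**2
u = -24 (u = (-6 + 14)*(0 - 3) = 8*(-3) = -24)
B(M, U) = -4 + U*(6 + M)**2
-373214 - B(u, 490) = -373214 - (-4 + 490*(6 - 24)**2) = -373214 - (-4 + 490*(-18)**2) = -373214 - (-4 + 490*324) = -373214 - (-4 + 158760) = -373214 - 1*158756 = -373214 - 158756 = -531970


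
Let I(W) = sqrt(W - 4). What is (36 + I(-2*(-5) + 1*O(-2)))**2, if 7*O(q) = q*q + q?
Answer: 9116/7 + 144*sqrt(77)/7 ≈ 1482.8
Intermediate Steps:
O(q) = q/7 + q**2/7 (O(q) = (q*q + q)/7 = (q**2 + q)/7 = (q + q**2)/7 = q/7 + q**2/7)
I(W) = sqrt(-4 + W)
(36 + I(-2*(-5) + 1*O(-2)))**2 = (36 + sqrt(-4 + (-2*(-5) + 1*((1/7)*(-2)*(1 - 2)))))**2 = (36 + sqrt(-4 + (10 + 1*((1/7)*(-2)*(-1)))))**2 = (36 + sqrt(-4 + (10 + 1*(2/7))))**2 = (36 + sqrt(-4 + (10 + 2/7)))**2 = (36 + sqrt(-4 + 72/7))**2 = (36 + sqrt(44/7))**2 = (36 + 2*sqrt(77)/7)**2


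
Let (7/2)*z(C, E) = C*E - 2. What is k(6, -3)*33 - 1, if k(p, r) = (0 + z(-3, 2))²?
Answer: 8399/49 ≈ 171.41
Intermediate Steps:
z(C, E) = -4/7 + 2*C*E/7 (z(C, E) = 2*(C*E - 2)/7 = 2*(-2 + C*E)/7 = -4/7 + 2*C*E/7)
k(p, r) = 256/49 (k(p, r) = (0 + (-4/7 + (2/7)*(-3)*2))² = (0 + (-4/7 - 12/7))² = (0 - 16/7)² = (-16/7)² = 256/49)
k(6, -3)*33 - 1 = (256/49)*33 - 1 = 8448/49 - 1 = 8399/49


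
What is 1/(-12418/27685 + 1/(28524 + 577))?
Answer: -115094455/51621219 ≈ -2.2296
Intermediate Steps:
1/(-12418/27685 + 1/(28524 + 577)) = 1/(-12418*1/27685 + 1/29101) = 1/(-1774/3955 + 1/29101) = 1/(-51621219/115094455) = -115094455/51621219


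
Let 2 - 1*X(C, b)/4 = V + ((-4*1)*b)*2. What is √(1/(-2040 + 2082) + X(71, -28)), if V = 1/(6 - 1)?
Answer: I*√39195030/210 ≈ 29.812*I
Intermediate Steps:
V = ⅕ (V = 1/5 = ⅕ ≈ 0.20000)
X(C, b) = 36/5 + 32*b (X(C, b) = 8 - 4*(⅕ + ((-4*1)*b)*2) = 8 - 4*(⅕ - 4*b*2) = 8 - 4*(⅕ - 8*b) = 8 + (-⅘ + 32*b) = 36/5 + 32*b)
√(1/(-2040 + 2082) + X(71, -28)) = √(1/(-2040 + 2082) + (36/5 + 32*(-28))) = √(1/42 + (36/5 - 896)) = √(1/42 - 4444/5) = √(-186643/210) = I*√39195030/210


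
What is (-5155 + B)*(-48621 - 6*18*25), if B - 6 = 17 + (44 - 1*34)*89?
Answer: 217703682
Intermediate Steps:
B = 913 (B = 6 + (17 + (44 - 1*34)*89) = 6 + (17 + (44 - 34)*89) = 6 + (17 + 10*89) = 6 + (17 + 890) = 6 + 907 = 913)
(-5155 + B)*(-48621 - 6*18*25) = (-5155 + 913)*(-48621 - 6*18*25) = -4242*(-48621 - 108*25) = -4242*(-48621 - 2700) = -4242*(-51321) = 217703682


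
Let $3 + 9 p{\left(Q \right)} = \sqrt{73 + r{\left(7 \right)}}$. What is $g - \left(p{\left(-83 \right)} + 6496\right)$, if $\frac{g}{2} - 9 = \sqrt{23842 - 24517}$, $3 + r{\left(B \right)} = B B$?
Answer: $- \frac{19433}{3} - \frac{\sqrt{119}}{9} + 30 i \sqrt{3} \approx -6478.9 + 51.962 i$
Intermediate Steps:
$r{\left(B \right)} = -3 + B^{2}$ ($r{\left(B \right)} = -3 + B B = -3 + B^{2}$)
$p{\left(Q \right)} = - \frac{1}{3} + \frac{\sqrt{119}}{9}$ ($p{\left(Q \right)} = - \frac{1}{3} + \frac{\sqrt{73 - \left(3 - 7^{2}\right)}}{9} = - \frac{1}{3} + \frac{\sqrt{73 + \left(-3 + 49\right)}}{9} = - \frac{1}{3} + \frac{\sqrt{73 + 46}}{9} = - \frac{1}{3} + \frac{\sqrt{119}}{9}$)
$g = 18 + 30 i \sqrt{3}$ ($g = 18 + 2 \sqrt{23842 - 24517} = 18 + 2 \sqrt{-675} = 18 + 2 \cdot 15 i \sqrt{3} = 18 + 30 i \sqrt{3} \approx 18.0 + 51.962 i$)
$g - \left(p{\left(-83 \right)} + 6496\right) = \left(18 + 30 i \sqrt{3}\right) - \left(\left(- \frac{1}{3} + \frac{\sqrt{119}}{9}\right) + 6496\right) = \left(18 + 30 i \sqrt{3}\right) - \left(\frac{19487}{3} + \frac{\sqrt{119}}{9}\right) = - \frac{19433}{3} - \frac{\sqrt{119}}{9} + 30 i \sqrt{3}$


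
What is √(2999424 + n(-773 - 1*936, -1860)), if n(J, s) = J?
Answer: √2997715 ≈ 1731.4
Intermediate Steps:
√(2999424 + n(-773 - 1*936, -1860)) = √(2999424 + (-773 - 1*936)) = √(2999424 + (-773 - 936)) = √(2999424 - 1709) = √2997715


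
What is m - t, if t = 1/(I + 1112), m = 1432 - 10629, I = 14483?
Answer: -143427216/15595 ≈ -9197.0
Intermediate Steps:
m = -9197
t = 1/15595 (t = 1/(14483 + 1112) = 1/15595 ≈ 6.4123e-5)
m - t = -9197 - 1*1/15595 = -9197 - 1/15595 = -143427216/15595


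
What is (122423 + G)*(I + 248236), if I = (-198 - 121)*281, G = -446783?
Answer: -51442522920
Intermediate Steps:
I = -89639 (I = -319*281 = -89639)
(122423 + G)*(I + 248236) = (122423 - 446783)*(-89639 + 248236) = -324360*158597 = -51442522920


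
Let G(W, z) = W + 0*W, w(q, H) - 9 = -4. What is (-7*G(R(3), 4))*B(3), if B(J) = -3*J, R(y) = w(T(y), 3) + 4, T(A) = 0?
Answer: 567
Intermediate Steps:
w(q, H) = 5 (w(q, H) = 9 - 4 = 5)
R(y) = 9 (R(y) = 5 + 4 = 9)
G(W, z) = W (G(W, z) = W + 0 = W)
(-7*G(R(3), 4))*B(3) = (-7*9)*(-3*3) = -63*(-9) = 567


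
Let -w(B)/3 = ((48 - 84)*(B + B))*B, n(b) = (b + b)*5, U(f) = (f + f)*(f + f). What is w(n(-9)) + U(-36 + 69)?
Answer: 1753956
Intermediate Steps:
U(f) = 4*f² (U(f) = (2*f)*(2*f) = 4*f²)
n(b) = 10*b (n(b) = (2*b)*5 = 10*b)
w(B) = 216*B² (w(B) = -3*(48 - 84)*(B + B)*B = -3*(-72*B)*B = -(-216)*B² = 216*B²)
w(n(-9)) + U(-36 + 69) = 216*(10*(-9))² + 4*(-36 + 69)² = 216*(-90)² + 4*33² = 216*8100 + 4*1089 = 1749600 + 4356 = 1753956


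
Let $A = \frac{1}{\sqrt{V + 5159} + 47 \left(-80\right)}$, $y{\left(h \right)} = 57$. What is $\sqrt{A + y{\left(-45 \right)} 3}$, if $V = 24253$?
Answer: $\sqrt{171 - \frac{1}{3760 - 6 \sqrt{817}}} \approx 13.077$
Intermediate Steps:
$A = \frac{1}{-3760 + 6 \sqrt{817}}$ ($A = \frac{1}{\sqrt{24253 + 5159} + 47 \left(-80\right)} = \frac{1}{\sqrt{29412} - 3760} = \frac{1}{6 \sqrt{817} - 3760} = \frac{1}{-3760 + 6 \sqrt{817}} \approx -0.00027867$)
$\sqrt{A + y{\left(-45 \right)} 3} = \sqrt{\left(- \frac{940}{3527047} - \frac{3 \sqrt{817}}{7054094}\right) + 57 \cdot 3} = \sqrt{\left(- \frac{940}{3527047} - \frac{3 \sqrt{817}}{7054094}\right) + 171} = \sqrt{\frac{603124097}{3527047} - \frac{3 \sqrt{817}}{7054094}}$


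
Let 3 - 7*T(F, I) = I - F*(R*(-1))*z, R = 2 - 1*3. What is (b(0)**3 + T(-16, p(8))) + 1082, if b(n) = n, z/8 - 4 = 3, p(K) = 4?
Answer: 6677/7 ≈ 953.86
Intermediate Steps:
z = 56 (z = 32 + 8*3 = 32 + 24 = 56)
R = -1 (R = 2 - 3 = -1)
T(F, I) = 3/7 + 8*F - I/7 (T(F, I) = 3/7 - (I - F*-1*(-1)*56)/7 = 3/7 - (I - F*1*56)/7 = 3/7 - (I - F*56)/7 = 3/7 - (I - 56*F)/7 = 3/7 + (8*F - I/7) = 3/7 + 8*F - I/7)
(b(0)**3 + T(-16, p(8))) + 1082 = (0**3 + (3/7 + 8*(-16) - 1/7*4)) + 1082 = (0 + (3/7 - 128 - 4/7)) + 1082 = (0 - 897/7) + 1082 = -897/7 + 1082 = 6677/7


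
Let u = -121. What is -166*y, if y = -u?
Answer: -20086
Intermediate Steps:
y = 121 (y = -1*(-121) = 121)
-166*y = -166*121 = -20086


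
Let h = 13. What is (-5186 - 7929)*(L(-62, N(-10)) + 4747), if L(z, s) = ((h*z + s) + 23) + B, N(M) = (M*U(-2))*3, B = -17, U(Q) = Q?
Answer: -52551805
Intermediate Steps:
N(M) = -6*M (N(M) = (M*(-2))*3 = -2*M*3 = -6*M)
L(z, s) = 6 + s + 13*z (L(z, s) = ((13*z + s) + 23) - 17 = ((s + 13*z) + 23) - 17 = (23 + s + 13*z) - 17 = 6 + s + 13*z)
(-5186 - 7929)*(L(-62, N(-10)) + 4747) = (-5186 - 7929)*((6 - 6*(-10) + 13*(-62)) + 4747) = -13115*((6 + 60 - 806) + 4747) = -13115*(-740 + 4747) = -13115*4007 = -52551805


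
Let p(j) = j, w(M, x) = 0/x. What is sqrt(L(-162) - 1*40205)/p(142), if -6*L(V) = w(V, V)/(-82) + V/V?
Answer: I*sqrt(1447386)/852 ≈ 1.4121*I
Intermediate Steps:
w(M, x) = 0
L(V) = -1/6 (L(V) = -(0/(-82) + V/V)/6 = -(0*(-1/82) + 1)/6 = -(0 + 1)/6 = -1/6*1 = -1/6)
sqrt(L(-162) - 1*40205)/p(142) = sqrt(-1/6 - 1*40205)/142 = sqrt(-1/6 - 40205)*(1/142) = sqrt(-241231/6)*(1/142) = (I*sqrt(1447386)/6)*(1/142) = I*sqrt(1447386)/852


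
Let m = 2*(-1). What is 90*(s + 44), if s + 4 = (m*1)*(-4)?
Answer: 4320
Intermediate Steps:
m = -2
s = 4 (s = -4 - 2*1*(-4) = -4 - 2*(-4) = -4 + 8 = 4)
90*(s + 44) = 90*(4 + 44) = 90*48 = 4320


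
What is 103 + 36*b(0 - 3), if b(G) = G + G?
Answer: -113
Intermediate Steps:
b(G) = 2*G
103 + 36*b(0 - 3) = 103 + 36*(2*(0 - 3)) = 103 + 36*(2*(-3)) = 103 + 36*(-6) = 103 - 216 = -113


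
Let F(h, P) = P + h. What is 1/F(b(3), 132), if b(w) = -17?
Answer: 1/115 ≈ 0.0086956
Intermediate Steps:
1/F(b(3), 132) = 1/(132 - 17) = 1/115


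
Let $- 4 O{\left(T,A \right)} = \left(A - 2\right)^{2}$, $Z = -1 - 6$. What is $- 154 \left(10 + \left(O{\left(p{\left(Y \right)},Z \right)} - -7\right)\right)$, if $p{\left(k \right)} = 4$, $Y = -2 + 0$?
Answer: $\frac{1001}{2} \approx 500.5$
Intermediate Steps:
$Z = -7$ ($Z = -1 - 6 = -7$)
$Y = -2$
$O{\left(T,A \right)} = - \frac{\left(-2 + A\right)^{2}}{4}$ ($O{\left(T,A \right)} = - \frac{\left(A - 2\right)^{2}}{4} = - \frac{\left(-2 + A\right)^{2}}{4}$)
$- 154 \left(10 + \left(O{\left(p{\left(Y \right)},Z \right)} - -7\right)\right) = - 154 \left(10 - \left(-7 + \frac{\left(-2 - 7\right)^{2}}{4}\right)\right) = - 154 \left(10 + \left(- \frac{\left(-9\right)^{2}}{4} + 7\right)\right) = - 154 \left(10 + \left(\left(- \frac{1}{4}\right) 81 + 7\right)\right) = - 154 \left(10 + \left(- \frac{81}{4} + 7\right)\right) = - 154 \left(10 - \frac{53}{4}\right) = \left(-154\right) \left(- \frac{13}{4}\right) = \frac{1001}{2}$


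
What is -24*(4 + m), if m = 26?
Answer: -720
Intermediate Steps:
-24*(4 + m) = -24*(4 + 26) = -24*30 = -720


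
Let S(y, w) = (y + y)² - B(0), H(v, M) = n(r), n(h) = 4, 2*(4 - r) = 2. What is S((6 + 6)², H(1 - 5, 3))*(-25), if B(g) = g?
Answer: -2073600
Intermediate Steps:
r = 3 (r = 4 - ½*2 = 4 - 1 = 3)
H(v, M) = 4
S(y, w) = 4*y² (S(y, w) = (y + y)² - 1*0 = (2*y)² + 0 = 4*y² + 0 = 4*y²)
S((6 + 6)², H(1 - 5, 3))*(-25) = (4*((6 + 6)²)²)*(-25) = (4*(12²)²)*(-25) = (4*144²)*(-25) = (4*20736)*(-25) = 82944*(-25) = -2073600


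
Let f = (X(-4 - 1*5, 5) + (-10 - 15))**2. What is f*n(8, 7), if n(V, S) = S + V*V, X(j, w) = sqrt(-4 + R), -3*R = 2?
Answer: 132131/3 - 3550*I*sqrt(42)/3 ≈ 44044.0 - 7668.9*I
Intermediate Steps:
R = -2/3 (R = -1/3*2 = -2/3 ≈ -0.66667)
X(j, w) = I*sqrt(42)/3 (X(j, w) = sqrt(-4 - 2/3) = sqrt(-14/3) = I*sqrt(42)/3)
n(V, S) = S + V**2
f = (-25 + I*sqrt(42)/3)**2 (f = (I*sqrt(42)/3 + (-10 - 15))**2 = (I*sqrt(42)/3 - 25)**2 = (-25 + I*sqrt(42)/3)**2 ≈ 620.33 - 108.01*I)
f*n(8, 7) = ((75 - I*sqrt(42))**2/9)*(7 + 8**2) = ((75 - I*sqrt(42))**2/9)*(7 + 64) = ((75 - I*sqrt(42))**2/9)*71 = 71*(75 - I*sqrt(42))**2/9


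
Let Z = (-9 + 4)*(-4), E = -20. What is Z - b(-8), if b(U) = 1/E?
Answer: 401/20 ≈ 20.050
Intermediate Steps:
b(U) = -1/20 (b(U) = 1/(-20) = -1/20)
Z = 20 (Z = -5*(-4) = 20)
Z - b(-8) = 20 - 1*(-1/20) = 20 + 1/20 = 401/20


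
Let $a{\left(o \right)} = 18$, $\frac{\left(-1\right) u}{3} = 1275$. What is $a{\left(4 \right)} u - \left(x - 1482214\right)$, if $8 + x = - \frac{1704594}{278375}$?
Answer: $\frac{393449135094}{278375} \approx 1.4134 \cdot 10^{6}$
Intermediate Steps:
$u = -3825$ ($u = \left(-3\right) 1275 = -3825$)
$x = - \frac{3931594}{278375}$ ($x = -8 - \frac{1704594}{278375} = - \frac{3931594}{278375} \approx -14.123$)
$a{\left(4 \right)} u - \left(x - 1482214\right) = 18 \left(-3825\right) - \left(- \frac{3931594}{278375} - 1482214\right) = -68850 - \left(- \frac{3931594}{278375} - 1482214\right) = -68850 - - \frac{412615253844}{278375} = -68850 + \frac{412615253844}{278375} = \frac{393449135094}{278375}$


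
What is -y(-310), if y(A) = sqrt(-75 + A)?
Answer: -I*sqrt(385) ≈ -19.621*I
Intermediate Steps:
-y(-310) = -sqrt(-75 - 310) = -sqrt(-385) = -I*sqrt(385)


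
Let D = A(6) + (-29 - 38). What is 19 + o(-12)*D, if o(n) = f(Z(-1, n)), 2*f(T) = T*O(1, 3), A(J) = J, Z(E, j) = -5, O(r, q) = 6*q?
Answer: 2764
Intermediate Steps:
f(T) = 9*T (f(T) = (T*(6*3))/2 = (T*18)/2 = (18*T)/2 = 9*T)
o(n) = -45 (o(n) = 9*(-5) = -45)
D = -61 (D = 6 + (-29 - 38) = 6 - 67 = -61)
19 + o(-12)*D = 19 - 45*(-61) = 19 + 2745 = 2764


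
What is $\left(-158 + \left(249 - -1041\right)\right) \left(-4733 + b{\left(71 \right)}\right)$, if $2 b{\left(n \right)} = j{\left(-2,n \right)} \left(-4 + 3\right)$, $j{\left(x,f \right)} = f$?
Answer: $-5397942$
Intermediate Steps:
$b{\left(n \right)} = - \frac{n}{2}$ ($b{\left(n \right)} = \frac{n \left(-4 + 3\right)}{2} = \frac{n \left(-1\right)}{2} = \frac{\left(-1\right) n}{2} = - \frac{n}{2}$)
$\left(-158 + \left(249 - -1041\right)\right) \left(-4733 + b{\left(71 \right)}\right) = \left(-158 + \left(249 - -1041\right)\right) \left(-4733 - \frac{71}{2}\right) = \left(-158 + \left(249 + 1041\right)\right) \left(-4733 - \frac{71}{2}\right) = \left(-158 + 1290\right) \left(- \frac{9537}{2}\right) = 1132 \left(- \frac{9537}{2}\right) = -5397942$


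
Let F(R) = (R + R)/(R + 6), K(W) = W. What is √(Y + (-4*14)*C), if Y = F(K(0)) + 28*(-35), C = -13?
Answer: 6*I*√7 ≈ 15.875*I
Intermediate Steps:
F(R) = 2*R/(6 + R) (F(R) = (2*R)/(6 + R) = 2*R/(6 + R))
Y = -980 (Y = 2*0/(6 + 0) + 28*(-35) = 2*0/6 - 980 = 2*0*(⅙) - 980 = 0 - 980 = -980)
√(Y + (-4*14)*C) = √(-980 - 4*14*(-13)) = √(-980 - 56*(-13)) = √(-980 + 728) = √(-252) = 6*I*√7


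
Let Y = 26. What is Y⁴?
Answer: 456976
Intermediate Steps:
Y⁴ = 26⁴ = 456976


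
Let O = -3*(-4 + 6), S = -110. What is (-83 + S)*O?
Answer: 1158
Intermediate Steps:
O = -6 (O = -3*2 = -6)
(-83 + S)*O = (-83 - 110)*(-6) = -193*(-6) = 1158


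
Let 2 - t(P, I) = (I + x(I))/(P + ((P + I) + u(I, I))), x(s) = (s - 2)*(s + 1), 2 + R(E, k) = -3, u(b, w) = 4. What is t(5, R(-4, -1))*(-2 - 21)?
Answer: 115/9 ≈ 12.778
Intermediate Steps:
R(E, k) = -5 (R(E, k) = -2 - 3 = -5)
x(s) = (1 + s)*(-2 + s) (x(s) = (-2 + s)*(1 + s) = (1 + s)*(-2 + s))
t(P, I) = 2 - (-2 + I²)/(4 + I + 2*P) (t(P, I) = 2 - (I + (-2 + I² - I))/(P + ((P + I) + 4)) = 2 - (-2 + I²)/(P + ((I + P) + 4)) = 2 - (-2 + I²)/(P + (4 + I + P)) = 2 - (-2 + I²)/(4 + I + 2*P))
t(5, R(-4, -1))*(-2 - 21) = ((10 - 1*(-5)² + 2*(-5) + 4*5)/(4 - 5 + 2*5))*(-2 - 21) = ((10 - 1*25 - 10 + 20)/(4 - 5 + 10))*(-23) = ((10 - 25 - 10 + 20)/9)*(-23) = ((⅑)*(-5))*(-23) = -5/9*(-23) = 115/9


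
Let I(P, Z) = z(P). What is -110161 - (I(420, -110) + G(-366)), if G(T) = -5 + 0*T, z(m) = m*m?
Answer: -286556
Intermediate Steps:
z(m) = m**2
I(P, Z) = P**2
G(T) = -5 (G(T) = -5 + 0 = -5)
-110161 - (I(420, -110) + G(-366)) = -110161 - (420**2 - 5) = -110161 - (176400 - 5) = -110161 - 1*176395 = -110161 - 176395 = -286556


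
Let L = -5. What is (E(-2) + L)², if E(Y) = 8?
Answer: 9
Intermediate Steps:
(E(-2) + L)² = (8 - 5)² = 3² = 9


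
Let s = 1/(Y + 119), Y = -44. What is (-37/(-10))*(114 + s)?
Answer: 316387/750 ≈ 421.85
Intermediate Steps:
s = 1/75 (s = 1/(-44 + 119) = 1/75 ≈ 0.013333)
(-37/(-10))*(114 + s) = (-37/(-10))*(114 + 1/75) = -37*(-⅒)*(8551/75) = (37/10)*(8551/75) = 316387/750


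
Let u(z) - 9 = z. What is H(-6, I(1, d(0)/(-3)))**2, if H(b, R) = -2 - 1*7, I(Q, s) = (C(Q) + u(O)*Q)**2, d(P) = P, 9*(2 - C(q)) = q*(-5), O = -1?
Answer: 81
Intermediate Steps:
C(q) = 2 + 5*q/9 (C(q) = 2 - q*(-5)/9 = 2 - (-5)*q/9 = 2 + 5*q/9)
u(z) = 9 + z
I(Q, s) = (2 + 77*Q/9)**2 (I(Q, s) = ((2 + 5*Q/9) + (9 - 1)*Q)**2 = ((2 + 5*Q/9) + 8*Q)**2 = (2 + 77*Q/9)**2)
H(b, R) = -9 (H(b, R) = -2 - 7 = -9)
H(-6, I(1, d(0)/(-3)))**2 = (-9)**2 = 81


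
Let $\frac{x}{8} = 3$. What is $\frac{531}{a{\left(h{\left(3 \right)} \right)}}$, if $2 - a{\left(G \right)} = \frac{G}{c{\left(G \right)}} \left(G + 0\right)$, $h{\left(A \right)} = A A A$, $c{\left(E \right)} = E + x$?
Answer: $- \frac{9027}{209} \approx -43.191$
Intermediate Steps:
$x = 24$ ($x = 8 \cdot 3 = 24$)
$c{\left(E \right)} = 24 + E$ ($c{\left(E \right)} = E + 24 = 24 + E$)
$h{\left(A \right)} = A^{3}$ ($h{\left(A \right)} = A^{2} A = A^{3}$)
$a{\left(G \right)} = 2 - \frac{G^{2}}{24 + G}$ ($a{\left(G \right)} = 2 - \frac{G}{24 + G} \left(G + 0\right) = 2 - \frac{G}{24 + G} G = 2 - \frac{G^{2}}{24 + G}$)
$\frac{531}{a{\left(h{\left(3 \right)} \right)}} = \frac{531}{\frac{1}{24 + 3^{3}} \left(48 - \left(3^{3}\right)^{2} + 2 \cdot 3^{3}\right)} = \frac{531}{\frac{1}{24 + 27} \left(48 - 27^{2} + 2 \cdot 27\right)} = \frac{531}{\frac{1}{51} \left(48 - 729 + 54\right)} = \frac{531}{\frac{1}{51} \left(-627\right)} = \frac{531}{- \frac{209}{17}} = 531 \left(- \frac{17}{209}\right) = - \frac{9027}{209}$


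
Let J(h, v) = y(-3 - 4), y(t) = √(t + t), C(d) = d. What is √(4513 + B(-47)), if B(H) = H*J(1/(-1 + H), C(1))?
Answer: √(4513 - 47*I*√14) ≈ 67.192 - 1.309*I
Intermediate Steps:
y(t) = √2*√t (y(t) = √(2*t) = √2*√t)
J(h, v) = I*√14 (J(h, v) = √2*√(-3 - 4) = √2*√(-7) = √2*(I*√7) = I*√14)
B(H) = I*H*√14 (B(H) = H*(I*√14) = I*H*√14)
√(4513 + B(-47)) = √(4513 + I*(-47)*√14) = √(4513 - 47*I*√14)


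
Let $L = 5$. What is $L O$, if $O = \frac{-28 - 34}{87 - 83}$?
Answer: $- \frac{155}{2} \approx -77.5$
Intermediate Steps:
$O = - \frac{31}{2}$ ($O = - \frac{62}{4} = \left(-62\right) \frac{1}{4} = - \frac{31}{2} \approx -15.5$)
$L O = 5 \left(- \frac{31}{2}\right) = - \frac{155}{2}$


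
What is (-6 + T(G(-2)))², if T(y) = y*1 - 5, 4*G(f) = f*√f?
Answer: (22 + I*√2)²/4 ≈ 120.5 + 15.556*I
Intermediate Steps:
G(f) = f^(3/2)/4 (G(f) = (f*√f)/4 = f^(3/2)/4)
T(y) = -5 + y (T(y) = y - 5 = -5 + y)
(-6 + T(G(-2)))² = (-6 + (-5 + (-2)^(3/2)/4))² = (-6 + (-5 + (-2*I*√2)/4))² = (-6 + (-5 - I*√2/2))² = (-11 - I*√2/2)²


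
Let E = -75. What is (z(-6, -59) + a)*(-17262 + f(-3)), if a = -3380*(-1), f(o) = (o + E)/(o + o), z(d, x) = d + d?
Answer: -58094632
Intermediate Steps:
z(d, x) = 2*d
f(o) = (-75 + o)/(2*o) (f(o) = (o - 75)/(o + o) = (-75 + o)/((2*o)) = (-75 + o)*(1/(2*o)) = (-75 + o)/(2*o))
a = 3380 (a = -1*(-3380) = 3380)
(z(-6, -59) + a)*(-17262 + f(-3)) = (2*(-6) + 3380)*(-17262 + (1/2)*(-75 - 3)/(-3)) = (-12 + 3380)*(-17262 + (1/2)*(-1/3)*(-78)) = 3368*(-17262 + 13) = 3368*(-17249) = -58094632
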